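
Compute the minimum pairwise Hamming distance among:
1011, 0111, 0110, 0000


Comparing all pairs, minimum distance: 1
Can detect 0 errors, correct 0 errors

1


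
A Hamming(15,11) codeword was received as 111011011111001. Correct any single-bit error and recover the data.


Syndrome = 0: no error detected

Data: 11101111001 (no errors)


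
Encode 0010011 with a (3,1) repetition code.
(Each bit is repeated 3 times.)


Each bit -> 3 copies

000000111000000111111


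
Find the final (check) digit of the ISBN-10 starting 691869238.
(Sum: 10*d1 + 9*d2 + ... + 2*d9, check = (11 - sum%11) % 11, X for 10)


Weighted sum: 319
319 mod 11 = 0

Check digit: 0


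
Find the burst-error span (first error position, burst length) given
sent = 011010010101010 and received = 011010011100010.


XOR: 000000001001000

Burst at position 8, length 4


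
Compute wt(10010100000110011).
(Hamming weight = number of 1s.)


Counting 1s in 10010100000110011

7


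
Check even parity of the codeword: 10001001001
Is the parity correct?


Number of 1s: 4

Yes, parity is correct (4 ones)


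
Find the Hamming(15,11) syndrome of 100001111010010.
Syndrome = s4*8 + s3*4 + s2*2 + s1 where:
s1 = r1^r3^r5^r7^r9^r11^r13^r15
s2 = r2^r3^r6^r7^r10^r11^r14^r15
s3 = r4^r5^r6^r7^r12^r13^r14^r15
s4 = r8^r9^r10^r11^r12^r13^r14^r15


s1=0, s2=0, s3=1, s4=0

Syndrome = 4 (error at position 4)


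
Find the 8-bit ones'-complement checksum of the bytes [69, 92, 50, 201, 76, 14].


Sum = 502 mod 256 = 246
Complement = 9

9


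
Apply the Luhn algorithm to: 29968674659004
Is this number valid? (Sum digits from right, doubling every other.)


Luhn sum = 71
71 mod 10 = 1

Invalid (Luhn sum mod 10 = 1)


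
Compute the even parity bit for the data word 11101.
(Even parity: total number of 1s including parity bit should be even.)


Number of 1s in data: 4
Parity bit: 0

0


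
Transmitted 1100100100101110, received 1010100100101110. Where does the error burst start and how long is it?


XOR: 0110000000000000

Burst at position 1, length 2


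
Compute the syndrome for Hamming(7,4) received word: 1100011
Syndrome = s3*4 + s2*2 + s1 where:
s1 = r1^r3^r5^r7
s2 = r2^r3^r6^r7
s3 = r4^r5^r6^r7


s1=0, s2=1, s3=0

Syndrome = 2 (error at position 2)


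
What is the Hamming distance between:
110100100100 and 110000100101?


XOR: 000100000001
Count of 1s: 2

2


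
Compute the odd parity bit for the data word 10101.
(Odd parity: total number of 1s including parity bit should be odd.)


Number of 1s in data: 3
Parity bit: 0

0


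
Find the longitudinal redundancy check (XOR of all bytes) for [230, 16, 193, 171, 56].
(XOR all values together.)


XOR chain: 230 ^ 16 ^ 193 ^ 171 ^ 56 = 164

164


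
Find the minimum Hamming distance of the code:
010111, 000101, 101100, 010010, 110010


Comparing all pairs, minimum distance: 1
Can detect 0 errors, correct 0 errors

1


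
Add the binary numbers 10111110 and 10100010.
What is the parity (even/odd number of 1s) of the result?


10111110 = 190
10100010 = 162
Sum = 352 = 101100000
1s count = 3

odd parity (3 ones in 101100000)


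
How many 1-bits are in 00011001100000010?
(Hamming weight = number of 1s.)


Counting 1s in 00011001100000010

5


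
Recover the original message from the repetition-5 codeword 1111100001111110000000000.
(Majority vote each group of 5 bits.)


Groups: 11111, 00001, 11111, 00000, 00000
Majority votes: 10100

10100


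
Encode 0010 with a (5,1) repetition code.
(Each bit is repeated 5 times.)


Each bit -> 5 copies

00000000001111100000


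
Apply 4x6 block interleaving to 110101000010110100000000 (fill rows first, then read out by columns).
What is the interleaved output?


Matrix:
  110101
  000010
  110100
  000000
Read columns: 101010100000101001001000

101010100000101001001000


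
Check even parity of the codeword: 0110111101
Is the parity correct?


Number of 1s: 7

No, parity error (7 ones)


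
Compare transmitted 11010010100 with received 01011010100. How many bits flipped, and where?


XOR: 10001000000

2 error(s) at position(s): 0, 4


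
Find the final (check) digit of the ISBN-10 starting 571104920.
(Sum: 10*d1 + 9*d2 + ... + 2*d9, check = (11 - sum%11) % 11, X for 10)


Weighted sum: 190
190 mod 11 = 3

Check digit: 8


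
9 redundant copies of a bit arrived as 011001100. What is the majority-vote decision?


Ones: 4 out of 9
Threshold: 5

0 (4/9 voted 1)


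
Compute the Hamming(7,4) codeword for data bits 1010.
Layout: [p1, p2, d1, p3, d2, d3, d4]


Parity bits: p1=1, p2=0, p3=1

1011010


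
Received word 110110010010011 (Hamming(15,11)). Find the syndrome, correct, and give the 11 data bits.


Syndrome = 0: no error detected

Data: 01000010011 (no errors)


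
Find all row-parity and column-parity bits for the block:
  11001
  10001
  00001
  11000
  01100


Row parities: 10100
Column parities: 11101

Row P: 10100, Col P: 11101, Corner: 0


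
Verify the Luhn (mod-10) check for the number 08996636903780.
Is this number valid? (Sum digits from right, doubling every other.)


Luhn sum = 76
76 mod 10 = 6

Invalid (Luhn sum mod 10 = 6)


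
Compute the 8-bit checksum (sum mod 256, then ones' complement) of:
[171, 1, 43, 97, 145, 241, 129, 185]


Sum = 1012 mod 256 = 244
Complement = 11

11


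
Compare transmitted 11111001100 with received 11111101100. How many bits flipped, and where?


XOR: 00000100000

1 error(s) at position(s): 5


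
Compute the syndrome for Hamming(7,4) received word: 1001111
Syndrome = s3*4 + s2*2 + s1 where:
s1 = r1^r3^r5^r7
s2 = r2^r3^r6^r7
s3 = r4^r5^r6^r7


s1=1, s2=0, s3=0

Syndrome = 1 (error at position 1)


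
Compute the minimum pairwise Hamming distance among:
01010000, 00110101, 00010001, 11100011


Comparing all pairs, minimum distance: 2
Can detect 1 errors, correct 0 errors

2


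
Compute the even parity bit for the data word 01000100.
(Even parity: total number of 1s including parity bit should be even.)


Number of 1s in data: 2
Parity bit: 0

0


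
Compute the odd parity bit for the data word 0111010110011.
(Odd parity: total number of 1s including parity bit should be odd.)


Number of 1s in data: 8
Parity bit: 1

1


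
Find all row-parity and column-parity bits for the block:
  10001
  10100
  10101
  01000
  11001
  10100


Row parities: 001110
Column parities: 10101

Row P: 001110, Col P: 10101, Corner: 1


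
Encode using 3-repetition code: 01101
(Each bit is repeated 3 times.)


Each bit -> 3 copies

000111111000111


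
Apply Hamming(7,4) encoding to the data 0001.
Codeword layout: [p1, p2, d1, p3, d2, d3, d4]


Parity bits: p1=1, p2=1, p3=1

1101001


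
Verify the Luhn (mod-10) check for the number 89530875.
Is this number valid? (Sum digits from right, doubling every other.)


Luhn sum = 38
38 mod 10 = 8

Invalid (Luhn sum mod 10 = 8)


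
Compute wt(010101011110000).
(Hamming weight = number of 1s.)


Counting 1s in 010101011110000

7


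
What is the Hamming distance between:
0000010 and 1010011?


XOR: 1010001
Count of 1s: 3

3


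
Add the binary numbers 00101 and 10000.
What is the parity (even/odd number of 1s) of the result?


00101 = 5
10000 = 16
Sum = 21 = 10101
1s count = 3

odd parity (3 ones in 10101)


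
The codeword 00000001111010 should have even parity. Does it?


Number of 1s: 5

No, parity error (5 ones)


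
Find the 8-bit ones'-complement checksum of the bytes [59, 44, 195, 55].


Sum = 353 mod 256 = 97
Complement = 158

158


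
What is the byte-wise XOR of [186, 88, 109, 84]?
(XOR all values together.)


XOR chain: 186 ^ 88 ^ 109 ^ 84 = 219

219


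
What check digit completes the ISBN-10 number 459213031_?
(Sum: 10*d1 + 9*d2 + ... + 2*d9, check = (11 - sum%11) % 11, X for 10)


Weighted sum: 203
203 mod 11 = 5

Check digit: 6


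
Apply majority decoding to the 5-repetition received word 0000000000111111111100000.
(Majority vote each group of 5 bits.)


Groups: 00000, 00000, 11111, 11111, 00000
Majority votes: 00110

00110


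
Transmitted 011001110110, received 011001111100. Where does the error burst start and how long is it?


XOR: 000000001010

Burst at position 8, length 3


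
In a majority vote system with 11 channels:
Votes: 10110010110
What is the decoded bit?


Ones: 6 out of 11
Threshold: 6

1 (6/11 voted 1)


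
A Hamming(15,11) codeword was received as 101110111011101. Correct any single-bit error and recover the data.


Syndrome = 0: no error detected

Data: 11011011101 (no errors)


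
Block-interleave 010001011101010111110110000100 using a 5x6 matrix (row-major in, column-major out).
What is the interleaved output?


Matrix:
  010001
  011101
  010111
  110110
  000100
Read columns: 000101111001000011110011011100

000101111001000011110011011100


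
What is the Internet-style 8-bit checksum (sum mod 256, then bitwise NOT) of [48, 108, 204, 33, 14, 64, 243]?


Sum = 714 mod 256 = 202
Complement = 53

53


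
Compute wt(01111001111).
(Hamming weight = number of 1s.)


Counting 1s in 01111001111

8


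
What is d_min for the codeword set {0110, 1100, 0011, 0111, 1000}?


Comparing all pairs, minimum distance: 1
Can detect 0 errors, correct 0 errors

1


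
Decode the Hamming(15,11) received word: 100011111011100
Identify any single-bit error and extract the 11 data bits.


Syndrome = 14: error at position 14

Data: 01111011110 (corrected bit 14)


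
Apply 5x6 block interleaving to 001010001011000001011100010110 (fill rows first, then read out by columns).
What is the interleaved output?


Matrix:
  001010
  001011
  000001
  011100
  010110
Read columns: 000000001111010000111100101100

000000001111010000111100101100


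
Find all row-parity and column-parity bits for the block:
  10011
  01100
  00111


Row parities: 101
Column parities: 11000

Row P: 101, Col P: 11000, Corner: 0


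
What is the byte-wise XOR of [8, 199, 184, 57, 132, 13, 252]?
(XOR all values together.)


XOR chain: 8 ^ 199 ^ 184 ^ 57 ^ 132 ^ 13 ^ 252 = 59

59


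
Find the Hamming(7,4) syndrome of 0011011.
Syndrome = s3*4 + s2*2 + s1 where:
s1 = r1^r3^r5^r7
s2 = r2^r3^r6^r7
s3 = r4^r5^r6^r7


s1=0, s2=1, s3=1

Syndrome = 6 (error at position 6)


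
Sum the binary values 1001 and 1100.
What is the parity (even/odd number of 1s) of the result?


1001 = 9
1100 = 12
Sum = 21 = 10101
1s count = 3

odd parity (3 ones in 10101)


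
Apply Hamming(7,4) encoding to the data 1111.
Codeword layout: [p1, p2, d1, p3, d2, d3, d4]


Parity bits: p1=1, p2=1, p3=1

1111111


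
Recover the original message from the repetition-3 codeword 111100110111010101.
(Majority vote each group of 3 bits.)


Groups: 111, 100, 110, 111, 010, 101
Majority votes: 101101

101101


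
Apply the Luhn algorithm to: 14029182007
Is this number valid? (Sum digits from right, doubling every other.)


Luhn sum = 43
43 mod 10 = 3

Invalid (Luhn sum mod 10 = 3)


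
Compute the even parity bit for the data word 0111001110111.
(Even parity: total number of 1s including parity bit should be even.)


Number of 1s in data: 9
Parity bit: 1

1


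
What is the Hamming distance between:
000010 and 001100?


XOR: 001110
Count of 1s: 3

3


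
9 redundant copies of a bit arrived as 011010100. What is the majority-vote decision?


Ones: 4 out of 9
Threshold: 5

0 (4/9 voted 1)


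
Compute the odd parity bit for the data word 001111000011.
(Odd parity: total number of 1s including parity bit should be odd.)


Number of 1s in data: 6
Parity bit: 1

1


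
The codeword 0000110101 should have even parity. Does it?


Number of 1s: 4

Yes, parity is correct (4 ones)


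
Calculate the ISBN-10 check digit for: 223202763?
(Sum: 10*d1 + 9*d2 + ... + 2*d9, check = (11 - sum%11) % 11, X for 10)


Weighted sum: 138
138 mod 11 = 6

Check digit: 5


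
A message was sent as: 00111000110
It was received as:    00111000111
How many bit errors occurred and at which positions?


XOR: 00000000001

1 error(s) at position(s): 10


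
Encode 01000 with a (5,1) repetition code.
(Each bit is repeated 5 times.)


Each bit -> 5 copies

0000011111000000000000000


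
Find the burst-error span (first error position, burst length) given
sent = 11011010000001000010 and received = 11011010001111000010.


XOR: 00000000001110000000

Burst at position 10, length 3


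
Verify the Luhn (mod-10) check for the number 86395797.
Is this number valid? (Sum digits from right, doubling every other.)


Luhn sum = 52
52 mod 10 = 2

Invalid (Luhn sum mod 10 = 2)


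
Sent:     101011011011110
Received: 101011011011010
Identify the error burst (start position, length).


XOR: 000000000000100

Burst at position 12, length 1


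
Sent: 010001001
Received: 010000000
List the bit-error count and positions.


XOR: 000001001

2 error(s) at position(s): 5, 8


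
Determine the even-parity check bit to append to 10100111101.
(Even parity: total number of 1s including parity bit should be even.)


Number of 1s in data: 7
Parity bit: 1

1


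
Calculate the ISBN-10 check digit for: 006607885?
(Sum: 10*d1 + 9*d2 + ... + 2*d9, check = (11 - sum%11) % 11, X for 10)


Weighted sum: 191
191 mod 11 = 4

Check digit: 7


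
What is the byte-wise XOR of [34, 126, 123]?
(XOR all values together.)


XOR chain: 34 ^ 126 ^ 123 = 39

39


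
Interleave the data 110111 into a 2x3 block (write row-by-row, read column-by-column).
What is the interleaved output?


Matrix:
  110
  111
Read columns: 111101

111101


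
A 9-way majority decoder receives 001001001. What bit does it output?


Ones: 3 out of 9
Threshold: 5

0 (3/9 voted 1)


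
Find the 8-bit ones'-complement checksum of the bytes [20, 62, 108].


Sum = 190 mod 256 = 190
Complement = 65

65


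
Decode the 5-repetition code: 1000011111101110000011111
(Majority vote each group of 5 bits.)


Groups: 10000, 11111, 10111, 00000, 11111
Majority votes: 01101

01101


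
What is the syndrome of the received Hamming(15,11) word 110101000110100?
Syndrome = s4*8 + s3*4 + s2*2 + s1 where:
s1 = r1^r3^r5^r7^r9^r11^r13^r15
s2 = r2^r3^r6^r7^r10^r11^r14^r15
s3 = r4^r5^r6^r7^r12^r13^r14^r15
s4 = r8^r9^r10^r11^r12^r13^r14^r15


s1=1, s2=0, s3=1, s4=1

Syndrome = 13 (error at position 13)


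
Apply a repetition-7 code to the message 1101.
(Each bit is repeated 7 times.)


Each bit -> 7 copies

1111111111111100000001111111


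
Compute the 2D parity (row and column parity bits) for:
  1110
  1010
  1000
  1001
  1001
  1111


Row parities: 101000
Column parities: 0011

Row P: 101000, Col P: 0011, Corner: 0


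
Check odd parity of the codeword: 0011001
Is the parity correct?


Number of 1s: 3

Yes, parity is correct (3 ones)


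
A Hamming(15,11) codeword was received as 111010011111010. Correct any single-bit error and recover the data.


Syndrome = 7: error at position 7

Data: 11011111010 (corrected bit 7)


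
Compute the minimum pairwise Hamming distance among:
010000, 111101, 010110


Comparing all pairs, minimum distance: 2
Can detect 1 errors, correct 0 errors

2


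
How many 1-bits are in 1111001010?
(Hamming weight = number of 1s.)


Counting 1s in 1111001010

6


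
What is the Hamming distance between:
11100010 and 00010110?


XOR: 11110100
Count of 1s: 5

5


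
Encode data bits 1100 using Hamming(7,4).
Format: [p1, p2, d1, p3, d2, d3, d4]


Parity bits: p1=0, p2=1, p3=1

0111100


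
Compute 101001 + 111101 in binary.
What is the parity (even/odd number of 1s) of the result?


101001 = 41
111101 = 61
Sum = 102 = 1100110
1s count = 4

even parity (4 ones in 1100110)


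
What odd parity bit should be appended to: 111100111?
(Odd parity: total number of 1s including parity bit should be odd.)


Number of 1s in data: 7
Parity bit: 0

0


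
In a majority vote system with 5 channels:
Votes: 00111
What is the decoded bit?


Ones: 3 out of 5
Threshold: 3

1 (3/5 voted 1)


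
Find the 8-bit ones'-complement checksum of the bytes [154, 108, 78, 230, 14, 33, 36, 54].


Sum = 707 mod 256 = 195
Complement = 60

60


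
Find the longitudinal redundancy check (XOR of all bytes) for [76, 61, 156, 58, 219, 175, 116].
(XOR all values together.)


XOR chain: 76 ^ 61 ^ 156 ^ 58 ^ 219 ^ 175 ^ 116 = 215

215


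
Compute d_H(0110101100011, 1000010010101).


XOR: 1110111110110
Count of 1s: 10

10


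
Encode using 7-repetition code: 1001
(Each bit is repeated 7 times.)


Each bit -> 7 copies

1111111000000000000001111111


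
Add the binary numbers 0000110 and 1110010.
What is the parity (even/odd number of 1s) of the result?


0000110 = 6
1110010 = 114
Sum = 120 = 1111000
1s count = 4

even parity (4 ones in 1111000)


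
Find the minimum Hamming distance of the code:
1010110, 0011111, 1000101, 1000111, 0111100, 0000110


Comparing all pairs, minimum distance: 1
Can detect 0 errors, correct 0 errors

1


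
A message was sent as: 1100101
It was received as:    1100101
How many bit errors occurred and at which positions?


XOR: 0000000

0 errors (received matches sent)


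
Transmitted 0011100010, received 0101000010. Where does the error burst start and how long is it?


XOR: 0110100000

Burst at position 1, length 4


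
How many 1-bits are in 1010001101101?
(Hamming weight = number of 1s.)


Counting 1s in 1010001101101

7


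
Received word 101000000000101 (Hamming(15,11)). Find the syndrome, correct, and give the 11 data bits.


Syndrome = 0: no error detected

Data: 10000000101 (no errors)


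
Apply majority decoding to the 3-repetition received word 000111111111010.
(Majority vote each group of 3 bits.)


Groups: 000, 111, 111, 111, 010
Majority votes: 01110

01110


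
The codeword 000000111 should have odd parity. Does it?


Number of 1s: 3

Yes, parity is correct (3 ones)


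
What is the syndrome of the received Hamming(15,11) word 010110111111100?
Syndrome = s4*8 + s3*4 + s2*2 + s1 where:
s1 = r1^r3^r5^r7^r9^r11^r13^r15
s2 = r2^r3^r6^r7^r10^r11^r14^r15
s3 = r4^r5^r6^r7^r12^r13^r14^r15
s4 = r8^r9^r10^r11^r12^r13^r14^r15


s1=1, s2=0, s3=1, s4=0

Syndrome = 5 (error at position 5)


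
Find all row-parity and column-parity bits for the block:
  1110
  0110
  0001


Row parities: 101
Column parities: 1001

Row P: 101, Col P: 1001, Corner: 0


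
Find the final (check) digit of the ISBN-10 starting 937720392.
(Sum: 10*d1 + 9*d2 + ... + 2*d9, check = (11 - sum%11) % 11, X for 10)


Weighted sum: 277
277 mod 11 = 2

Check digit: 9


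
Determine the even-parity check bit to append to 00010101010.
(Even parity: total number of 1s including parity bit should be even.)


Number of 1s in data: 4
Parity bit: 0

0


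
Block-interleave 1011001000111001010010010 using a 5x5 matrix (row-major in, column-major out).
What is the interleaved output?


Matrix:
  10110
  01000
  11100
  10100
  10010
Read columns: 1011101100101101000100000

1011101100101101000100000


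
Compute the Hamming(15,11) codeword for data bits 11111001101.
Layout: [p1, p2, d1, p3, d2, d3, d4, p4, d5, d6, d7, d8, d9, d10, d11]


Parity bits: p1=0, p2=0, p3=0, p4=0

001011101001101


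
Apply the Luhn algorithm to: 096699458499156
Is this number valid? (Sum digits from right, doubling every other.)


Luhn sum = 83
83 mod 10 = 3

Invalid (Luhn sum mod 10 = 3)


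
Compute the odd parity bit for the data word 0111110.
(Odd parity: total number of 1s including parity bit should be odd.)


Number of 1s in data: 5
Parity bit: 0

0


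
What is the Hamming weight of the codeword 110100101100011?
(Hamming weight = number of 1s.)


Counting 1s in 110100101100011

8


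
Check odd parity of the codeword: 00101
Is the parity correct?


Number of 1s: 2

No, parity error (2 ones)


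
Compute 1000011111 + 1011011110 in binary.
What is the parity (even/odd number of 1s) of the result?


1000011111 = 543
1011011110 = 734
Sum = 1277 = 10011111101
1s count = 8

even parity (8 ones in 10011111101)


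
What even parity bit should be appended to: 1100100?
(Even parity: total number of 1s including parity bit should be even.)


Number of 1s in data: 3
Parity bit: 1

1


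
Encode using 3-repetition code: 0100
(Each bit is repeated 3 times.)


Each bit -> 3 copies

000111000000


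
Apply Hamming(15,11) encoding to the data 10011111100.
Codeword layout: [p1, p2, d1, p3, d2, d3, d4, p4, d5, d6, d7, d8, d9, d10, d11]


Parity bits: p1=1, p2=0, p3=1, p4=1

101100111111100


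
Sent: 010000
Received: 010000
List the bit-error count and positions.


XOR: 000000

0 errors (received matches sent)


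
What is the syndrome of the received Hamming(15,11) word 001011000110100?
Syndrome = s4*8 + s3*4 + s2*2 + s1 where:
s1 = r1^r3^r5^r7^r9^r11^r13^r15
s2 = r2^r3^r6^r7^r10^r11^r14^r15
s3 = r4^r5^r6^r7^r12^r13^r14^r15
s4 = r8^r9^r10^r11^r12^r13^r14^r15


s1=0, s2=0, s3=1, s4=1

Syndrome = 12 (error at position 12)


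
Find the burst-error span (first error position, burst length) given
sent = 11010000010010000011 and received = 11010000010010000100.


XOR: 00000000000000000111

Burst at position 17, length 3


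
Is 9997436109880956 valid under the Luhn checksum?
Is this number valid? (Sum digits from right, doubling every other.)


Luhn sum = 89
89 mod 10 = 9

Invalid (Luhn sum mod 10 = 9)


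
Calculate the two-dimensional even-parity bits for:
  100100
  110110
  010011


Row parities: 001
Column parities: 000001

Row P: 001, Col P: 000001, Corner: 1


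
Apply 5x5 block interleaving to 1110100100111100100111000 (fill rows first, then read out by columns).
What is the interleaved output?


Matrix:
  11101
  00100
  11110
  01001
  11000
Read columns: 1010110111111000010010010

1010110111111000010010010


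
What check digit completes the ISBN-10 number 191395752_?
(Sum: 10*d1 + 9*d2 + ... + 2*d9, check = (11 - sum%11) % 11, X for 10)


Weighted sum: 246
246 mod 11 = 4

Check digit: 7


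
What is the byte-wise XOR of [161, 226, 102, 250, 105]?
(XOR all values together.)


XOR chain: 161 ^ 226 ^ 102 ^ 250 ^ 105 = 182

182


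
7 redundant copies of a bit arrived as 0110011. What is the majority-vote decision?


Ones: 4 out of 7
Threshold: 4

1 (4/7 voted 1)


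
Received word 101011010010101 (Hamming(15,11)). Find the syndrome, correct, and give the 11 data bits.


Syndrome = 0: no error detected

Data: 11100010101 (no errors)


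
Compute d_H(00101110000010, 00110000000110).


XOR: 00011110000100
Count of 1s: 5

5


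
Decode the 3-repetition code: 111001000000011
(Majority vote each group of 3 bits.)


Groups: 111, 001, 000, 000, 011
Majority votes: 10001

10001


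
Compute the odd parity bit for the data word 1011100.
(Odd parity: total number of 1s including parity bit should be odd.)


Number of 1s in data: 4
Parity bit: 1

1


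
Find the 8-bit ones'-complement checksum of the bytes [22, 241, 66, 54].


Sum = 383 mod 256 = 127
Complement = 128

128


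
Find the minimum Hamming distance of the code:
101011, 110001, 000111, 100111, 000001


Comparing all pairs, minimum distance: 1
Can detect 0 errors, correct 0 errors

1


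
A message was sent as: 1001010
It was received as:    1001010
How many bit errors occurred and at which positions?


XOR: 0000000

0 errors (received matches sent)


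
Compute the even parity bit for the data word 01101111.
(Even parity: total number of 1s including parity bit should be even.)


Number of 1s in data: 6
Parity bit: 0

0


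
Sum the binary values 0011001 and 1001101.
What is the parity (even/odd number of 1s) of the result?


0011001 = 25
1001101 = 77
Sum = 102 = 1100110
1s count = 4

even parity (4 ones in 1100110)


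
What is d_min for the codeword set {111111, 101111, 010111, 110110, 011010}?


Comparing all pairs, minimum distance: 1
Can detect 0 errors, correct 0 errors

1


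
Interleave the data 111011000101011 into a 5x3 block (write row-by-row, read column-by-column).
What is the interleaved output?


Matrix:
  111
  011
  000
  101
  011
Read columns: 100101100111011

100101100111011


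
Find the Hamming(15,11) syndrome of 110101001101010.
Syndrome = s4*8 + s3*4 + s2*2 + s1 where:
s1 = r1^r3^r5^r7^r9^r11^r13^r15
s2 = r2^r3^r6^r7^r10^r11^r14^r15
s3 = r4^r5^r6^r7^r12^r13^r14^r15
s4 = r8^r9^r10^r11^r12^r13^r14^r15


s1=0, s2=0, s3=0, s4=0

Syndrome = 0 (no error)


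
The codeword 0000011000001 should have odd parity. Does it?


Number of 1s: 3

Yes, parity is correct (3 ones)


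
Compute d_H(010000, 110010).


XOR: 100010
Count of 1s: 2

2


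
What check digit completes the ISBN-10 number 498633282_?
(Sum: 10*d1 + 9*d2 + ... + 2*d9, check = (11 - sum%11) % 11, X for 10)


Weighted sum: 296
296 mod 11 = 10

Check digit: 1


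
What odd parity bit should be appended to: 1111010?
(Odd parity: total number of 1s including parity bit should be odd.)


Number of 1s in data: 5
Parity bit: 0

0


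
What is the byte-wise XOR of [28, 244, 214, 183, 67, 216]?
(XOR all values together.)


XOR chain: 28 ^ 244 ^ 214 ^ 183 ^ 67 ^ 216 = 18

18


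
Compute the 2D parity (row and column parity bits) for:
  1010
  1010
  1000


Row parities: 001
Column parities: 1000

Row P: 001, Col P: 1000, Corner: 1


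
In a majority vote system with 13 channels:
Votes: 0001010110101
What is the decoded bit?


Ones: 6 out of 13
Threshold: 7

0 (6/13 voted 1)


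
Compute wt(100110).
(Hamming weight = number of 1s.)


Counting 1s in 100110

3


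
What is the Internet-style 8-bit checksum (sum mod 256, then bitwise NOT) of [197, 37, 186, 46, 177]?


Sum = 643 mod 256 = 131
Complement = 124

124


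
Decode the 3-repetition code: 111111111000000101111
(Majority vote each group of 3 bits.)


Groups: 111, 111, 111, 000, 000, 101, 111
Majority votes: 1110011

1110011


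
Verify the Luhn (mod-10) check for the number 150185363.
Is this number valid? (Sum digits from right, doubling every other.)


Luhn sum = 22
22 mod 10 = 2

Invalid (Luhn sum mod 10 = 2)


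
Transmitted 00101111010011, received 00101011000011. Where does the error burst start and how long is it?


XOR: 00000100010000

Burst at position 5, length 5


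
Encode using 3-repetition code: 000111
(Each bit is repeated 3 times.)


Each bit -> 3 copies

000000000111111111


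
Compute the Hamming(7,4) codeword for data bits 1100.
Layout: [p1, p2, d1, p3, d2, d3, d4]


Parity bits: p1=0, p2=1, p3=1

0111100


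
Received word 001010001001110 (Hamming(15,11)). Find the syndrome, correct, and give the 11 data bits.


Syndrome = 0: no error detected

Data: 11001001110 (no errors)


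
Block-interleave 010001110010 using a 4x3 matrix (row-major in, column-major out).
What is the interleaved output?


Matrix:
  010
  001
  110
  010
Read columns: 001010110100

001010110100


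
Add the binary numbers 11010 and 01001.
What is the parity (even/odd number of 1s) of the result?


11010 = 26
01001 = 9
Sum = 35 = 100011
1s count = 3

odd parity (3 ones in 100011)


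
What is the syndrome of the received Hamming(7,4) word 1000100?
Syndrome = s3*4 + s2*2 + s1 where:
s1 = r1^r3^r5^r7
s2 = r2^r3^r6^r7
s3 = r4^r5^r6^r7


s1=0, s2=0, s3=1

Syndrome = 4 (error at position 4)


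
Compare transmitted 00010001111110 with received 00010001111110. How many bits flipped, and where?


XOR: 00000000000000

0 errors (received matches sent)


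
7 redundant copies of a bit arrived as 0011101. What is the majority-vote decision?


Ones: 4 out of 7
Threshold: 4

1 (4/7 voted 1)


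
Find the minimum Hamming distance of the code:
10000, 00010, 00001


Comparing all pairs, minimum distance: 2
Can detect 1 errors, correct 0 errors

2


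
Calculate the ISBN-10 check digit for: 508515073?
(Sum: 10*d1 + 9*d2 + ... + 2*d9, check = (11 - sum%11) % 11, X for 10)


Weighted sum: 207
207 mod 11 = 9

Check digit: 2


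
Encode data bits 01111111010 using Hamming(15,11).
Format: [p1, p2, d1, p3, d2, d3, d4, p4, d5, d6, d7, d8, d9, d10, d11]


Parity bits: p1=0, p2=1, p3=1, p4=1

010111111111010


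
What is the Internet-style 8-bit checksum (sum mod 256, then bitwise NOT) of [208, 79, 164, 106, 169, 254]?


Sum = 980 mod 256 = 212
Complement = 43

43


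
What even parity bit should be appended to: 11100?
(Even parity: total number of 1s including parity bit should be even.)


Number of 1s in data: 3
Parity bit: 1

1


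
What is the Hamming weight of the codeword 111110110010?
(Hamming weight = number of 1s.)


Counting 1s in 111110110010

8


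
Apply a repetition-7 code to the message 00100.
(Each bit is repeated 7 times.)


Each bit -> 7 copies

00000000000000111111100000000000000


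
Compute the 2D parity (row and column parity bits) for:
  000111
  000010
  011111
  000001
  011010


Row parities: 11111
Column parities: 000001

Row P: 11111, Col P: 000001, Corner: 1


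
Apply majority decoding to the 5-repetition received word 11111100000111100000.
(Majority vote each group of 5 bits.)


Groups: 11111, 10000, 01111, 00000
Majority votes: 1010

1010


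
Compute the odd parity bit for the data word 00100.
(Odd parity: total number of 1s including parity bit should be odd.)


Number of 1s in data: 1
Parity bit: 0

0


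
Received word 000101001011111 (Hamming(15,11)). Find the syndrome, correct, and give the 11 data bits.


Syndrome = 0: no error detected

Data: 00101011111 (no errors)


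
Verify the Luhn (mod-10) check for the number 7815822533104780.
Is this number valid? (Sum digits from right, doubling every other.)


Luhn sum = 71
71 mod 10 = 1

Invalid (Luhn sum mod 10 = 1)


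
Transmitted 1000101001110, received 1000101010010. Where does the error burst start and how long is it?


XOR: 0000000011100

Burst at position 8, length 3


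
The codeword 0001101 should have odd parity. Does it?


Number of 1s: 3

Yes, parity is correct (3 ones)


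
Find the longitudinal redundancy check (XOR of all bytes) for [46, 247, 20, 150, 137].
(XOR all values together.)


XOR chain: 46 ^ 247 ^ 20 ^ 150 ^ 137 = 210

210


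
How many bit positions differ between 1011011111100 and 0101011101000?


XOR: 1110000010100
Count of 1s: 5

5


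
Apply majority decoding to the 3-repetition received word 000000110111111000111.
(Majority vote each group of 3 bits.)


Groups: 000, 000, 110, 111, 111, 000, 111
Majority votes: 0011101

0011101


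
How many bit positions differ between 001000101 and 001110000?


XOR: 000110101
Count of 1s: 4

4


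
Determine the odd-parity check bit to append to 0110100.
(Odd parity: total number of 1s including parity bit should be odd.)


Number of 1s in data: 3
Parity bit: 0

0


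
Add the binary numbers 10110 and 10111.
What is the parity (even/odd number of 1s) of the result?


10110 = 22
10111 = 23
Sum = 45 = 101101
1s count = 4

even parity (4 ones in 101101)


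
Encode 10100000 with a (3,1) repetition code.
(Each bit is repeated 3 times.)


Each bit -> 3 copies

111000111000000000000000


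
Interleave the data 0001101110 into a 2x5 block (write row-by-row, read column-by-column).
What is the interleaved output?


Matrix:
  00011
  01110
Read columns: 0001011110

0001011110


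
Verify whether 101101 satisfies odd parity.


Number of 1s: 4

No, parity error (4 ones)


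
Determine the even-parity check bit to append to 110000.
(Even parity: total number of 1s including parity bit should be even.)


Number of 1s in data: 2
Parity bit: 0

0


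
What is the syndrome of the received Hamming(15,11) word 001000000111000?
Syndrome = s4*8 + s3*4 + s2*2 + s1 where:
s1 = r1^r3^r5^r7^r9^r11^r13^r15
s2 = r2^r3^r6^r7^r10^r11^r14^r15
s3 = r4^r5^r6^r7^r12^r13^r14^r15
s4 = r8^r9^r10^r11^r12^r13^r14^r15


s1=0, s2=1, s3=1, s4=1

Syndrome = 14 (error at position 14)


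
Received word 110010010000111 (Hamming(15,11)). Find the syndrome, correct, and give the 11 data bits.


Syndrome = 2: error at position 2

Data: 01000000111 (corrected bit 2)


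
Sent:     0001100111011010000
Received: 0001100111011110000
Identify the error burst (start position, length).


XOR: 0000000000000100000

Burst at position 13, length 1


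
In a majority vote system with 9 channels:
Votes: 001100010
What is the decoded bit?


Ones: 3 out of 9
Threshold: 5

0 (3/9 voted 1)


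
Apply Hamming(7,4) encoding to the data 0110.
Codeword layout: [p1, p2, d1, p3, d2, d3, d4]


Parity bits: p1=1, p2=1, p3=0

1100110


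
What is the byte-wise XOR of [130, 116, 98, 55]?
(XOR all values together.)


XOR chain: 130 ^ 116 ^ 98 ^ 55 = 163

163


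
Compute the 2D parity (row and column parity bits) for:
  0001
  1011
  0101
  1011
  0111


Row parities: 11011
Column parities: 0011

Row P: 11011, Col P: 0011, Corner: 0


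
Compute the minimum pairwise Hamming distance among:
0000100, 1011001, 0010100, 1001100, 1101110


Comparing all pairs, minimum distance: 1
Can detect 0 errors, correct 0 errors

1


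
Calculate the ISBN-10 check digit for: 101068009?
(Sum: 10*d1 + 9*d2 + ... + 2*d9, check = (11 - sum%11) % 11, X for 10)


Weighted sum: 112
112 mod 11 = 2

Check digit: 9


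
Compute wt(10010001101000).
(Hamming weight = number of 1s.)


Counting 1s in 10010001101000

5


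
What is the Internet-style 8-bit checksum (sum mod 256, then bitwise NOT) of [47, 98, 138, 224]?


Sum = 507 mod 256 = 251
Complement = 4

4


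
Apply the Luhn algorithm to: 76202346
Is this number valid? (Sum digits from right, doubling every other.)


Luhn sum = 36
36 mod 10 = 6

Invalid (Luhn sum mod 10 = 6)


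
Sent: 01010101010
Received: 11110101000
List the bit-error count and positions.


XOR: 10100000010

3 error(s) at position(s): 0, 2, 9


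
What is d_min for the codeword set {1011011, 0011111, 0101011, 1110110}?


Comparing all pairs, minimum distance: 2
Can detect 1 errors, correct 0 errors

2


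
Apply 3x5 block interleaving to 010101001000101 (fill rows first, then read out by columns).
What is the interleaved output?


Matrix:
  01010
  10010
  00101
Read columns: 010100001110001

010100001110001


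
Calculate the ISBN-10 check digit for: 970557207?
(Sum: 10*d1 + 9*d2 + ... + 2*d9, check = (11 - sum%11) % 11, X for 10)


Weighted sum: 275
275 mod 11 = 0

Check digit: 0


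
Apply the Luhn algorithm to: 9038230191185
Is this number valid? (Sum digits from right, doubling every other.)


Luhn sum = 53
53 mod 10 = 3

Invalid (Luhn sum mod 10 = 3)


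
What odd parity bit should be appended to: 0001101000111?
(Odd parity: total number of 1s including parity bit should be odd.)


Number of 1s in data: 6
Parity bit: 1

1


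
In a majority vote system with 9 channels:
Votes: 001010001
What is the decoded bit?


Ones: 3 out of 9
Threshold: 5

0 (3/9 voted 1)


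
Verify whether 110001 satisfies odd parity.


Number of 1s: 3

Yes, parity is correct (3 ones)


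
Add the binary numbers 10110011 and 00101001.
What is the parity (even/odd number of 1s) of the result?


10110011 = 179
00101001 = 41
Sum = 220 = 11011100
1s count = 5

odd parity (5 ones in 11011100)


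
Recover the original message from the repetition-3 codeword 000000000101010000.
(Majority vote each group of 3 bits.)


Groups: 000, 000, 000, 101, 010, 000
Majority votes: 000100

000100


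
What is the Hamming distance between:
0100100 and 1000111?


XOR: 1100011
Count of 1s: 4

4


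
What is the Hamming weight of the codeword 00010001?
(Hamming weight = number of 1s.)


Counting 1s in 00010001

2


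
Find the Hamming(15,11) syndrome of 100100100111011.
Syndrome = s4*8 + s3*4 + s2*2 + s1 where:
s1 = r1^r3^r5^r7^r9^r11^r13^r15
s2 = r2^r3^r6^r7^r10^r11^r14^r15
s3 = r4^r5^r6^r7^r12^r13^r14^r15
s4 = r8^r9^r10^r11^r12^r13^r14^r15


s1=0, s2=1, s3=1, s4=1

Syndrome = 14 (error at position 14)


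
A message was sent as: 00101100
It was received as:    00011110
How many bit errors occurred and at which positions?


XOR: 00110010

3 error(s) at position(s): 2, 3, 6


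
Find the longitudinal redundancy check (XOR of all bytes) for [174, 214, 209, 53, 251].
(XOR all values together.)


XOR chain: 174 ^ 214 ^ 209 ^ 53 ^ 251 = 103

103


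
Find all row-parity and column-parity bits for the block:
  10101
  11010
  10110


Row parities: 111
Column parities: 11001

Row P: 111, Col P: 11001, Corner: 1


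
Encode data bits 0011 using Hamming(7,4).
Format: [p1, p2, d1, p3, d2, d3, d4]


Parity bits: p1=1, p2=0, p3=0

1000011


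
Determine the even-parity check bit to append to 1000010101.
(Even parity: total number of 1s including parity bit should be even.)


Number of 1s in data: 4
Parity bit: 0

0


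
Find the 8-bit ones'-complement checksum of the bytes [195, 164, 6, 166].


Sum = 531 mod 256 = 19
Complement = 236

236


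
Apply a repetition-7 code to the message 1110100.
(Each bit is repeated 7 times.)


Each bit -> 7 copies

1111111111111111111110000000111111100000000000000


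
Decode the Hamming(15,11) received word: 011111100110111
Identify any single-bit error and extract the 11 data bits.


Syndrome = 12: error at position 12

Data: 11110111111 (corrected bit 12)


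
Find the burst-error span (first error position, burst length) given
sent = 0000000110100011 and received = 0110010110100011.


XOR: 0110010000000000

Burst at position 1, length 5


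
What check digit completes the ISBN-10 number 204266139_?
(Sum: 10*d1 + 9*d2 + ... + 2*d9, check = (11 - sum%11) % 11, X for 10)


Weighted sum: 163
163 mod 11 = 9

Check digit: 2


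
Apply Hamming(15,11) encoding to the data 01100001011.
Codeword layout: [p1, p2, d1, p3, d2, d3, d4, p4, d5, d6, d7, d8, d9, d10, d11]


Parity bits: p1=0, p2=1, p3=1, p4=1

010111010001011


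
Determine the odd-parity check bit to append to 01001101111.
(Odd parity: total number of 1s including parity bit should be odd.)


Number of 1s in data: 7
Parity bit: 0

0


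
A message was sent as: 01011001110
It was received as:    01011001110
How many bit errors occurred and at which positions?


XOR: 00000000000

0 errors (received matches sent)


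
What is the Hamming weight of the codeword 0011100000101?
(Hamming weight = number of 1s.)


Counting 1s in 0011100000101

5


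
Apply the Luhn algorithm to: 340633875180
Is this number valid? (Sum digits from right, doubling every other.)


Luhn sum = 48
48 mod 10 = 8

Invalid (Luhn sum mod 10 = 8)


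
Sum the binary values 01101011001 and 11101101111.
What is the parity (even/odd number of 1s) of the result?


01101011001 = 857
11101101111 = 1903
Sum = 2760 = 101011001000
1s count = 5

odd parity (5 ones in 101011001000)


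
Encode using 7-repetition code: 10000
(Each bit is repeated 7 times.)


Each bit -> 7 copies

11111110000000000000000000000000000


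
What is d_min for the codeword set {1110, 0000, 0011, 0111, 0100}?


Comparing all pairs, minimum distance: 1
Can detect 0 errors, correct 0 errors

1
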